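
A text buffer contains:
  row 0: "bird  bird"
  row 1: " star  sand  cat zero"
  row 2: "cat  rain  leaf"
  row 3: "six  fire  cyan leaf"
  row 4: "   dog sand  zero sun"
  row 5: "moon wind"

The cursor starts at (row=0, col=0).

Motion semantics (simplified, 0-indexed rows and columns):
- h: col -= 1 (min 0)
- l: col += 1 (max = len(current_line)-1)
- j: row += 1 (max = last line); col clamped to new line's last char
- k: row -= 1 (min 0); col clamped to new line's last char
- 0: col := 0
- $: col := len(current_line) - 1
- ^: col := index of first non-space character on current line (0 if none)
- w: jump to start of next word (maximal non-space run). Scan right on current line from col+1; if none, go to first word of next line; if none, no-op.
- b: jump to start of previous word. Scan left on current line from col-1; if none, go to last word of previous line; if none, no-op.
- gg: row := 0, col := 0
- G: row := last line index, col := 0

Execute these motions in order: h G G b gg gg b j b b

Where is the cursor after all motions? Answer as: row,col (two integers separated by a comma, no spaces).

After 1 (h): row=0 col=0 char='b'
After 2 (G): row=5 col=0 char='m'
After 3 (G): row=5 col=0 char='m'
After 4 (b): row=4 col=18 char='s'
After 5 (gg): row=0 col=0 char='b'
After 6 (gg): row=0 col=0 char='b'
After 7 (b): row=0 col=0 char='b'
After 8 (j): row=1 col=0 char='_'
After 9 (b): row=0 col=6 char='b'
After 10 (b): row=0 col=0 char='b'

Answer: 0,0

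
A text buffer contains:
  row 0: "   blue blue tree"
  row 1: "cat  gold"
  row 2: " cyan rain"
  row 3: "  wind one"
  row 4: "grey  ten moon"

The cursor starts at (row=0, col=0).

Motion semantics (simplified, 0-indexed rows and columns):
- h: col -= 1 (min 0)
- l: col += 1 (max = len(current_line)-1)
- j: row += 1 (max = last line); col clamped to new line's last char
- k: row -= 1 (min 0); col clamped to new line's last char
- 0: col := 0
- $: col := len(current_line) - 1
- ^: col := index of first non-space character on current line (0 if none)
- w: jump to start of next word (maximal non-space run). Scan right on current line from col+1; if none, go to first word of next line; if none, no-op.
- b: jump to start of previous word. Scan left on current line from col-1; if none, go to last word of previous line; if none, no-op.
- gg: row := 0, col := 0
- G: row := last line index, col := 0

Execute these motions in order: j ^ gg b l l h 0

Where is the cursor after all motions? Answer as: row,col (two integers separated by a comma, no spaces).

After 1 (j): row=1 col=0 char='c'
After 2 (^): row=1 col=0 char='c'
After 3 (gg): row=0 col=0 char='_'
After 4 (b): row=0 col=0 char='_'
After 5 (l): row=0 col=1 char='_'
After 6 (l): row=0 col=2 char='_'
After 7 (h): row=0 col=1 char='_'
After 8 (0): row=0 col=0 char='_'

Answer: 0,0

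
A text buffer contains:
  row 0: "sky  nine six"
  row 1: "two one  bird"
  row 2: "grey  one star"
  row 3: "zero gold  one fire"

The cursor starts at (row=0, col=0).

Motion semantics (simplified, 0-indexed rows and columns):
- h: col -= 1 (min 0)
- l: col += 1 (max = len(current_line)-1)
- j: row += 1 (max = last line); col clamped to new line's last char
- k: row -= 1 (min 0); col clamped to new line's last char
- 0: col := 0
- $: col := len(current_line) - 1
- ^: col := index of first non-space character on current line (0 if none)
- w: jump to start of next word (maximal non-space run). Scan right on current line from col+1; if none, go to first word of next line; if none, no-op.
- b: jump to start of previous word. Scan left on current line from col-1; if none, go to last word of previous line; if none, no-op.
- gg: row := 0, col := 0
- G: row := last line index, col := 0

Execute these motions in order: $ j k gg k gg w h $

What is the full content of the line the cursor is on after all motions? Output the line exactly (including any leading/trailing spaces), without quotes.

Answer: sky  nine six

Derivation:
After 1 ($): row=0 col=12 char='x'
After 2 (j): row=1 col=12 char='d'
After 3 (k): row=0 col=12 char='x'
After 4 (gg): row=0 col=0 char='s'
After 5 (k): row=0 col=0 char='s'
After 6 (gg): row=0 col=0 char='s'
After 7 (w): row=0 col=5 char='n'
After 8 (h): row=0 col=4 char='_'
After 9 ($): row=0 col=12 char='x'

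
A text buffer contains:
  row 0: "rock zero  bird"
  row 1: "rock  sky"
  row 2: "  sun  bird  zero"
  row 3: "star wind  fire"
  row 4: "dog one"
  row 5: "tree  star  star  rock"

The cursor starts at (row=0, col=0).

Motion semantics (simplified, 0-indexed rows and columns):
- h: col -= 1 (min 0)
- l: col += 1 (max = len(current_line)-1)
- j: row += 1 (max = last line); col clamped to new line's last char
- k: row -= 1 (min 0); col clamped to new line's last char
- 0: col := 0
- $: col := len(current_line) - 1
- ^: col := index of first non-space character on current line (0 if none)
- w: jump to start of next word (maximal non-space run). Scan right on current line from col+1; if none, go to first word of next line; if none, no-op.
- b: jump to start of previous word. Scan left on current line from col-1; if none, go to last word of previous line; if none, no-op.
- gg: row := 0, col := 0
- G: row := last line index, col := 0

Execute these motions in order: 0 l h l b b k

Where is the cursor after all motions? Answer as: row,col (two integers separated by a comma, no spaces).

After 1 (0): row=0 col=0 char='r'
After 2 (l): row=0 col=1 char='o'
After 3 (h): row=0 col=0 char='r'
After 4 (l): row=0 col=1 char='o'
After 5 (b): row=0 col=0 char='r'
After 6 (b): row=0 col=0 char='r'
After 7 (k): row=0 col=0 char='r'

Answer: 0,0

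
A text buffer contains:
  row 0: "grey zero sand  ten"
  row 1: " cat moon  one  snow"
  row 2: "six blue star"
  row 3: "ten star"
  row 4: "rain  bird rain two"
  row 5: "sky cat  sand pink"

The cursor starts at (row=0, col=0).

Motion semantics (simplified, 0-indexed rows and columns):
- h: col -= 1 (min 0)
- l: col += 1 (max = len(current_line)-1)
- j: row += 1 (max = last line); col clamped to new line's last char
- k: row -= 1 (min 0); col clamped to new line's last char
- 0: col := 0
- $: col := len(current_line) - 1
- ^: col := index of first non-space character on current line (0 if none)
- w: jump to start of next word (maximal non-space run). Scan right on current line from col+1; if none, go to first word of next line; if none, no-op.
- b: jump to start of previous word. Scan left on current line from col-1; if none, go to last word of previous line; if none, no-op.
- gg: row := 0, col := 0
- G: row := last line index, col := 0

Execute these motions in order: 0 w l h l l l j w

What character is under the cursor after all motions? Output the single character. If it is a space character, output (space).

Answer: o

Derivation:
After 1 (0): row=0 col=0 char='g'
After 2 (w): row=0 col=5 char='z'
After 3 (l): row=0 col=6 char='e'
After 4 (h): row=0 col=5 char='z'
After 5 (l): row=0 col=6 char='e'
After 6 (l): row=0 col=7 char='r'
After 7 (l): row=0 col=8 char='o'
After 8 (j): row=1 col=8 char='n'
After 9 (w): row=1 col=11 char='o'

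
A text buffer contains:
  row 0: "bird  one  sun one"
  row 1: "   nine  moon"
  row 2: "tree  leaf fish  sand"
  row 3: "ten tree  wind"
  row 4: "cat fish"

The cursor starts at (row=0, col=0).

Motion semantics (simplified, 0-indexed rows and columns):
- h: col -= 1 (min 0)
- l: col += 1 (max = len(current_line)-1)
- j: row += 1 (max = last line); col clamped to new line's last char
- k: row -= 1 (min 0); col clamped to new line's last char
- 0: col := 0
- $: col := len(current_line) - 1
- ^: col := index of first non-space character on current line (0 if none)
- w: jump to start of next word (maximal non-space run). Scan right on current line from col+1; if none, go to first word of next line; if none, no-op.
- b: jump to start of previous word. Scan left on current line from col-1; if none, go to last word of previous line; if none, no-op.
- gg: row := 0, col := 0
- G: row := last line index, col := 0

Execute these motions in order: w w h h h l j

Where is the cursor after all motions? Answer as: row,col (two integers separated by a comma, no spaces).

After 1 (w): row=0 col=6 char='o'
After 2 (w): row=0 col=11 char='s'
After 3 (h): row=0 col=10 char='_'
After 4 (h): row=0 col=9 char='_'
After 5 (h): row=0 col=8 char='e'
After 6 (l): row=0 col=9 char='_'
After 7 (j): row=1 col=9 char='m'

Answer: 1,9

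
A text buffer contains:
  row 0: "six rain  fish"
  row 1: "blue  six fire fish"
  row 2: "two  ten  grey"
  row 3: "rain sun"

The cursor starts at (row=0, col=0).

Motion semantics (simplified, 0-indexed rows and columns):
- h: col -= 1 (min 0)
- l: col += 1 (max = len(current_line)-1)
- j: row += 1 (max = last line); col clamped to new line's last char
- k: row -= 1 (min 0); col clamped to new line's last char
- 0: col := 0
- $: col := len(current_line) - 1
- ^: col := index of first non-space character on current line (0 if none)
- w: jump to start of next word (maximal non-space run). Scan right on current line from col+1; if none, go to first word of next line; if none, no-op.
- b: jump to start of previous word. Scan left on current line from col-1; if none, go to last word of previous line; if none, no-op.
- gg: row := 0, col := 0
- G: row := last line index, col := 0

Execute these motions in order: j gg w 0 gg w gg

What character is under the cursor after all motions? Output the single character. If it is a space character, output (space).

Answer: s

Derivation:
After 1 (j): row=1 col=0 char='b'
After 2 (gg): row=0 col=0 char='s'
After 3 (w): row=0 col=4 char='r'
After 4 (0): row=0 col=0 char='s'
After 5 (gg): row=0 col=0 char='s'
After 6 (w): row=0 col=4 char='r'
After 7 (gg): row=0 col=0 char='s'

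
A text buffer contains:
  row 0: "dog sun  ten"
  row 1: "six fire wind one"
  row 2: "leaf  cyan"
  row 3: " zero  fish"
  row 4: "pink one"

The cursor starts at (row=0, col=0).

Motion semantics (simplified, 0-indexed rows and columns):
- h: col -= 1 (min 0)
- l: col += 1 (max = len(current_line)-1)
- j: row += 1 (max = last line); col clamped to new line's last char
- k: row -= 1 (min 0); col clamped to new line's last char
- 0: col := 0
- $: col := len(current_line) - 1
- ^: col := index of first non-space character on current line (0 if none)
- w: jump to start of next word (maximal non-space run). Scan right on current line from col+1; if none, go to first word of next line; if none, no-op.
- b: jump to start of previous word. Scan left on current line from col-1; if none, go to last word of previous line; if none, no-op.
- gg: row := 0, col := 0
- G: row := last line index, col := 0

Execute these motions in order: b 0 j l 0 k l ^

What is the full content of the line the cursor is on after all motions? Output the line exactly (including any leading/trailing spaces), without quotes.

Answer: dog sun  ten

Derivation:
After 1 (b): row=0 col=0 char='d'
After 2 (0): row=0 col=0 char='d'
After 3 (j): row=1 col=0 char='s'
After 4 (l): row=1 col=1 char='i'
After 5 (0): row=1 col=0 char='s'
After 6 (k): row=0 col=0 char='d'
After 7 (l): row=0 col=1 char='o'
After 8 (^): row=0 col=0 char='d'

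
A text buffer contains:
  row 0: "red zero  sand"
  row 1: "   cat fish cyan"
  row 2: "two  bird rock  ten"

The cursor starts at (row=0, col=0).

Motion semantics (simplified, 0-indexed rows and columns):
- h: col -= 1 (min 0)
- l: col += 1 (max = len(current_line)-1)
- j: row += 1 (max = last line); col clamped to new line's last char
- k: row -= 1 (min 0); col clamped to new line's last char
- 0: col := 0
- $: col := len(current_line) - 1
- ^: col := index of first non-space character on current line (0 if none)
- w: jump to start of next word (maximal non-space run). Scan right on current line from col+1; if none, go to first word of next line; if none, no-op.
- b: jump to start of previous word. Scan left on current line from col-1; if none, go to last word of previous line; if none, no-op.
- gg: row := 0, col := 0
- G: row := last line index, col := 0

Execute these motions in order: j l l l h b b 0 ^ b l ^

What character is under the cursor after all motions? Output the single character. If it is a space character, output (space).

After 1 (j): row=1 col=0 char='_'
After 2 (l): row=1 col=1 char='_'
After 3 (l): row=1 col=2 char='_'
After 4 (l): row=1 col=3 char='c'
After 5 (h): row=1 col=2 char='_'
After 6 (b): row=0 col=10 char='s'
After 7 (b): row=0 col=4 char='z'
After 8 (0): row=0 col=0 char='r'
After 9 (^): row=0 col=0 char='r'
After 10 (b): row=0 col=0 char='r'
After 11 (l): row=0 col=1 char='e'
After 12 (^): row=0 col=0 char='r'

Answer: r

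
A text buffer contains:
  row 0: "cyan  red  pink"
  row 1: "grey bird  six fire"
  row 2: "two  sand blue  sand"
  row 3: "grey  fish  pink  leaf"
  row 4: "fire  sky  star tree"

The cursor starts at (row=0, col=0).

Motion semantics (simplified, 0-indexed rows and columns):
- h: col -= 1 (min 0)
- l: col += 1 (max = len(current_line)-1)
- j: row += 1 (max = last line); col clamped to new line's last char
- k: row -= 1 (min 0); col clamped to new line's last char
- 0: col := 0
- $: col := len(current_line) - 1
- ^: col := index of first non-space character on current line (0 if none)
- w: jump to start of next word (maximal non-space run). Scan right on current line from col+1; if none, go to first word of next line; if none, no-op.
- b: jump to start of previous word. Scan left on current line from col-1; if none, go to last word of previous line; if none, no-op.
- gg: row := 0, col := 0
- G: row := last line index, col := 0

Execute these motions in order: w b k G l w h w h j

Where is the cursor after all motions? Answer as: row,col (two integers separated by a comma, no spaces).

Answer: 4,5

Derivation:
After 1 (w): row=0 col=6 char='r'
After 2 (b): row=0 col=0 char='c'
After 3 (k): row=0 col=0 char='c'
After 4 (G): row=4 col=0 char='f'
After 5 (l): row=4 col=1 char='i'
After 6 (w): row=4 col=6 char='s'
After 7 (h): row=4 col=5 char='_'
After 8 (w): row=4 col=6 char='s'
After 9 (h): row=4 col=5 char='_'
After 10 (j): row=4 col=5 char='_'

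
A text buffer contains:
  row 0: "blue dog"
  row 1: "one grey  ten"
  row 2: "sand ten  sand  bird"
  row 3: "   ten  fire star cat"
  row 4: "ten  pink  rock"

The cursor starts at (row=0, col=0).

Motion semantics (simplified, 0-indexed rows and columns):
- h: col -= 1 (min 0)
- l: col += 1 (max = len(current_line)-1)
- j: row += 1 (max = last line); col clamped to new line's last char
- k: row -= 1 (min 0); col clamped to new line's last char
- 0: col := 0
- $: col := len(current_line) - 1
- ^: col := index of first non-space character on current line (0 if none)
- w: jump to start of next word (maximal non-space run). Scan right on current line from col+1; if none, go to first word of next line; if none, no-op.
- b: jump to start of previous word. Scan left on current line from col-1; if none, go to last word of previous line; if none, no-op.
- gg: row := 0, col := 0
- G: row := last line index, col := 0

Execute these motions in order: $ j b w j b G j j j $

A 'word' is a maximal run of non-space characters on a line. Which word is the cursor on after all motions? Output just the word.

After 1 ($): row=0 col=7 char='g'
After 2 (j): row=1 col=7 char='y'
After 3 (b): row=1 col=4 char='g'
After 4 (w): row=1 col=10 char='t'
After 5 (j): row=2 col=10 char='s'
After 6 (b): row=2 col=5 char='t'
After 7 (G): row=4 col=0 char='t'
After 8 (j): row=4 col=0 char='t'
After 9 (j): row=4 col=0 char='t'
After 10 (j): row=4 col=0 char='t'
After 11 ($): row=4 col=14 char='k'

Answer: rock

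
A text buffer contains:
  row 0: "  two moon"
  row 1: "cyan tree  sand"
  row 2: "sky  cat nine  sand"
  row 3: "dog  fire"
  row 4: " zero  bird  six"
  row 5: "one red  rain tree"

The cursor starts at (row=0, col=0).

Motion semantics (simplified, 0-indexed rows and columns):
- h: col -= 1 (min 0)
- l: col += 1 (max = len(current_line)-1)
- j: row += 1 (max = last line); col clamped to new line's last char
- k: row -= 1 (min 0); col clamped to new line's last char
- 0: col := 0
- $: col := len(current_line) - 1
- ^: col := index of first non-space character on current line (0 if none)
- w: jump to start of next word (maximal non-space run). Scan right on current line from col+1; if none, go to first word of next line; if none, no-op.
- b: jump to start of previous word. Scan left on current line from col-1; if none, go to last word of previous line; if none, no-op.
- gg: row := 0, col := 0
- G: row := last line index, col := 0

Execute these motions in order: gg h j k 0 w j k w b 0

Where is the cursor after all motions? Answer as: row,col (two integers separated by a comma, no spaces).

After 1 (gg): row=0 col=0 char='_'
After 2 (h): row=0 col=0 char='_'
After 3 (j): row=1 col=0 char='c'
After 4 (k): row=0 col=0 char='_'
After 5 (0): row=0 col=0 char='_'
After 6 (w): row=0 col=2 char='t'
After 7 (j): row=1 col=2 char='a'
After 8 (k): row=0 col=2 char='t'
After 9 (w): row=0 col=6 char='m'
After 10 (b): row=0 col=2 char='t'
After 11 (0): row=0 col=0 char='_'

Answer: 0,0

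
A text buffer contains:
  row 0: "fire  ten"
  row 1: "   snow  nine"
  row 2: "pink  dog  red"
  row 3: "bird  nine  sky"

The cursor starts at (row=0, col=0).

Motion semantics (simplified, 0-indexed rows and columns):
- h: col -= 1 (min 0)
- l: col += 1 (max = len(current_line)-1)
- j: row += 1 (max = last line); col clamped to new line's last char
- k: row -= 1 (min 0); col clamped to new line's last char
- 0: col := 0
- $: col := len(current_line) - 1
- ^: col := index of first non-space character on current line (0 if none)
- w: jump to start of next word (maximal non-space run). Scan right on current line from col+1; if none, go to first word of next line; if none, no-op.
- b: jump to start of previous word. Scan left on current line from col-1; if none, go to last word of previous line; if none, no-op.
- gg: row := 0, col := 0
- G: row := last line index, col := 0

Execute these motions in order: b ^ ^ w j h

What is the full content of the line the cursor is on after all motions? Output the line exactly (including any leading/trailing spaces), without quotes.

Answer:    snow  nine

Derivation:
After 1 (b): row=0 col=0 char='f'
After 2 (^): row=0 col=0 char='f'
After 3 (^): row=0 col=0 char='f'
After 4 (w): row=0 col=6 char='t'
After 5 (j): row=1 col=6 char='w'
After 6 (h): row=1 col=5 char='o'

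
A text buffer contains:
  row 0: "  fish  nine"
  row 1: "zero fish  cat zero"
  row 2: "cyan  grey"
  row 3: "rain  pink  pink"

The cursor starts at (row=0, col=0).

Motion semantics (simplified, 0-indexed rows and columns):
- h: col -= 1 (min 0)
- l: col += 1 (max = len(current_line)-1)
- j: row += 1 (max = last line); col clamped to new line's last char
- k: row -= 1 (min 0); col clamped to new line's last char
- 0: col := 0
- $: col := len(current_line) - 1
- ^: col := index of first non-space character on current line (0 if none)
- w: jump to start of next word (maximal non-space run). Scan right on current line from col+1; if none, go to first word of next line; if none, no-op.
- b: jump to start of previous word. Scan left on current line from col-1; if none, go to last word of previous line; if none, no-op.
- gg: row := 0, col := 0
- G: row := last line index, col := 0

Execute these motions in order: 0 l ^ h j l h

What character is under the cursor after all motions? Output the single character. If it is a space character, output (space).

After 1 (0): row=0 col=0 char='_'
After 2 (l): row=0 col=1 char='_'
After 3 (^): row=0 col=2 char='f'
After 4 (h): row=0 col=1 char='_'
After 5 (j): row=1 col=1 char='e'
After 6 (l): row=1 col=2 char='r'
After 7 (h): row=1 col=1 char='e'

Answer: e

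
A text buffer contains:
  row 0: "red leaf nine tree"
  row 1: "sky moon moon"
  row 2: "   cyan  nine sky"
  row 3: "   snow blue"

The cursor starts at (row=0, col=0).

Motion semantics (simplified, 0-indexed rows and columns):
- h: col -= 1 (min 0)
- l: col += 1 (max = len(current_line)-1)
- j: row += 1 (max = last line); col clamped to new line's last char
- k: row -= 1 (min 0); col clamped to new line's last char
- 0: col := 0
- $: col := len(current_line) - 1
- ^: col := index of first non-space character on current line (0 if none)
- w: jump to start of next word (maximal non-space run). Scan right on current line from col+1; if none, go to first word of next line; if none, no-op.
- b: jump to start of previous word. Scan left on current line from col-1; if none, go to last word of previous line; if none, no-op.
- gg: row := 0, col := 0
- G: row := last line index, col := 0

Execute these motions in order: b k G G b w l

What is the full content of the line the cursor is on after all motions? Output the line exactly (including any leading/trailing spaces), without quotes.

After 1 (b): row=0 col=0 char='r'
After 2 (k): row=0 col=0 char='r'
After 3 (G): row=3 col=0 char='_'
After 4 (G): row=3 col=0 char='_'
After 5 (b): row=2 col=14 char='s'
After 6 (w): row=3 col=3 char='s'
After 7 (l): row=3 col=4 char='n'

Answer:    snow blue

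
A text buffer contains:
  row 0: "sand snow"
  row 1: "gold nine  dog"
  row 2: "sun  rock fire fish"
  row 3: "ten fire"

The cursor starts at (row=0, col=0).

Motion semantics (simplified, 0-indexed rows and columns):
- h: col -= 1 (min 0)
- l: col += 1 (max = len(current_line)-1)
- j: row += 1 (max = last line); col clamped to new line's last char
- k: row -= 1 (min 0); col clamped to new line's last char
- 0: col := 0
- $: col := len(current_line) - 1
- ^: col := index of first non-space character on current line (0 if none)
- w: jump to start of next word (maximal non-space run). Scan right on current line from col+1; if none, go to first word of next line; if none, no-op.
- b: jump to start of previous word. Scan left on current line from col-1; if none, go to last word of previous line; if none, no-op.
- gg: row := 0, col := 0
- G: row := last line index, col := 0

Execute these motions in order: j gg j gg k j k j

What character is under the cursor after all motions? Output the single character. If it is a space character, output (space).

Answer: g

Derivation:
After 1 (j): row=1 col=0 char='g'
After 2 (gg): row=0 col=0 char='s'
After 3 (j): row=1 col=0 char='g'
After 4 (gg): row=0 col=0 char='s'
After 5 (k): row=0 col=0 char='s'
After 6 (j): row=1 col=0 char='g'
After 7 (k): row=0 col=0 char='s'
After 8 (j): row=1 col=0 char='g'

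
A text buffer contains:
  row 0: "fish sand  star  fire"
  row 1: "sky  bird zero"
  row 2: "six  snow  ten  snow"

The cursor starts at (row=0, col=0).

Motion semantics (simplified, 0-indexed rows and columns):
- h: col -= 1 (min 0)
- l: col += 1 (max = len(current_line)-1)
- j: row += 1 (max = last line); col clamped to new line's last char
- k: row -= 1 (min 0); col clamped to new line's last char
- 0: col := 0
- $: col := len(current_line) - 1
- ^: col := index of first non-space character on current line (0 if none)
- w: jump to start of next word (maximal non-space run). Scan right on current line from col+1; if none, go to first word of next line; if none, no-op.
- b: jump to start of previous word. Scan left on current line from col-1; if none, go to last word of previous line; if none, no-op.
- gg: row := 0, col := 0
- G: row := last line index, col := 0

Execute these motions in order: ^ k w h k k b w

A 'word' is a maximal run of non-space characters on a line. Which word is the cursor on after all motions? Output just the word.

After 1 (^): row=0 col=0 char='f'
After 2 (k): row=0 col=0 char='f'
After 3 (w): row=0 col=5 char='s'
After 4 (h): row=0 col=4 char='_'
After 5 (k): row=0 col=4 char='_'
After 6 (k): row=0 col=4 char='_'
After 7 (b): row=0 col=0 char='f'
After 8 (w): row=0 col=5 char='s'

Answer: sand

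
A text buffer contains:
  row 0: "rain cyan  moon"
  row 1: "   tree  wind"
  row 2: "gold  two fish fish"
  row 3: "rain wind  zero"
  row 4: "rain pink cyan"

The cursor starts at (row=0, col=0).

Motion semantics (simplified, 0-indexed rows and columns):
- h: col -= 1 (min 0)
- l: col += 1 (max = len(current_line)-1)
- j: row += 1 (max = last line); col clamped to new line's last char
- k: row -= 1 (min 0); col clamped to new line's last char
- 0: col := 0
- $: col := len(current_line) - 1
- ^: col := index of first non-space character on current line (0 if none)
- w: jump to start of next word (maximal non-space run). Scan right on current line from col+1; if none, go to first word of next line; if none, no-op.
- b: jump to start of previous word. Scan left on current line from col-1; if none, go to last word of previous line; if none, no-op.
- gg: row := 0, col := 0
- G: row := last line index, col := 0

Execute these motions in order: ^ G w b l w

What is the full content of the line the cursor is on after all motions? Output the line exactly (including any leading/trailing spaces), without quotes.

After 1 (^): row=0 col=0 char='r'
After 2 (G): row=4 col=0 char='r'
After 3 (w): row=4 col=5 char='p'
After 4 (b): row=4 col=0 char='r'
After 5 (l): row=4 col=1 char='a'
After 6 (w): row=4 col=5 char='p'

Answer: rain pink cyan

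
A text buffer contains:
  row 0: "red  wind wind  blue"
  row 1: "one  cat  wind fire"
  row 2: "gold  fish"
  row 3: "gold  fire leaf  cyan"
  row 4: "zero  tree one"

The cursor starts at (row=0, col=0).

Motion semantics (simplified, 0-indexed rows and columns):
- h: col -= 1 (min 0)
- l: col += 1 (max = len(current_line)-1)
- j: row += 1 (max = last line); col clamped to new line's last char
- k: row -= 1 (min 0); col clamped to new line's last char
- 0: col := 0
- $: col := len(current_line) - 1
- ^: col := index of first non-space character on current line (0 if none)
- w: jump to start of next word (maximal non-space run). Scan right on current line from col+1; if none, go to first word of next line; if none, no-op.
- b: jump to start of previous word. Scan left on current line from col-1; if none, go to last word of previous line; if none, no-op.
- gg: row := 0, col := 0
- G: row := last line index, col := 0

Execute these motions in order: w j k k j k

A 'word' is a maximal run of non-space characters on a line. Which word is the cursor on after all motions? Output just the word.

After 1 (w): row=0 col=5 char='w'
After 2 (j): row=1 col=5 char='c'
After 3 (k): row=0 col=5 char='w'
After 4 (k): row=0 col=5 char='w'
After 5 (j): row=1 col=5 char='c'
After 6 (k): row=0 col=5 char='w'

Answer: wind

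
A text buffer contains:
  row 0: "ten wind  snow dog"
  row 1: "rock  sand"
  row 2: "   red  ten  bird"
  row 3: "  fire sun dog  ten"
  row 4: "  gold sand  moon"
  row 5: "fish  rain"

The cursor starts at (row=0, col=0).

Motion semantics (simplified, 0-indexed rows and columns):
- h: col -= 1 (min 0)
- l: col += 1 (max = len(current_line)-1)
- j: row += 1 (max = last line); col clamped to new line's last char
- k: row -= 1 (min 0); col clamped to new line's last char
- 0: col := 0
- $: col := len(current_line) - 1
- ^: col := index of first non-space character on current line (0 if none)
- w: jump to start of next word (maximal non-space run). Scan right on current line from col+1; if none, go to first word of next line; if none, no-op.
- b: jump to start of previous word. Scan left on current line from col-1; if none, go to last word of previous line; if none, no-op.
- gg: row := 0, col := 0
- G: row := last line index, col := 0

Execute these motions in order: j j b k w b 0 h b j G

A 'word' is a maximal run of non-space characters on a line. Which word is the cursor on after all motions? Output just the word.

Answer: fish

Derivation:
After 1 (j): row=1 col=0 char='r'
After 2 (j): row=2 col=0 char='_'
After 3 (b): row=1 col=6 char='s'
After 4 (k): row=0 col=6 char='n'
After 5 (w): row=0 col=10 char='s'
After 6 (b): row=0 col=4 char='w'
After 7 (0): row=0 col=0 char='t'
After 8 (h): row=0 col=0 char='t'
After 9 (b): row=0 col=0 char='t'
After 10 (j): row=1 col=0 char='r'
After 11 (G): row=5 col=0 char='f'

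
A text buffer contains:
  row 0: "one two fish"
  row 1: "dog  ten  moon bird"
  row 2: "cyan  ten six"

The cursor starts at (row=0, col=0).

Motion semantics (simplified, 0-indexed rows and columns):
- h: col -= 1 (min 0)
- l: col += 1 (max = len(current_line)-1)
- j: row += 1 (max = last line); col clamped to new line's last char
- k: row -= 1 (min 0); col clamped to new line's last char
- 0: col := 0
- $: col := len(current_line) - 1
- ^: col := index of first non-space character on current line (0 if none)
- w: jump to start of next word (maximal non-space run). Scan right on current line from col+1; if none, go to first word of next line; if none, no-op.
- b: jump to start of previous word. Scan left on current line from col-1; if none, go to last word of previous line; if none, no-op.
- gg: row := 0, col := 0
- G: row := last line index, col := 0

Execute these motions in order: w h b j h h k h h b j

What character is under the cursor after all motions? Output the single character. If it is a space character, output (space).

Answer: d

Derivation:
After 1 (w): row=0 col=4 char='t'
After 2 (h): row=0 col=3 char='_'
After 3 (b): row=0 col=0 char='o'
After 4 (j): row=1 col=0 char='d'
After 5 (h): row=1 col=0 char='d'
After 6 (h): row=1 col=0 char='d'
After 7 (k): row=0 col=0 char='o'
After 8 (h): row=0 col=0 char='o'
After 9 (h): row=0 col=0 char='o'
After 10 (b): row=0 col=0 char='o'
After 11 (j): row=1 col=0 char='d'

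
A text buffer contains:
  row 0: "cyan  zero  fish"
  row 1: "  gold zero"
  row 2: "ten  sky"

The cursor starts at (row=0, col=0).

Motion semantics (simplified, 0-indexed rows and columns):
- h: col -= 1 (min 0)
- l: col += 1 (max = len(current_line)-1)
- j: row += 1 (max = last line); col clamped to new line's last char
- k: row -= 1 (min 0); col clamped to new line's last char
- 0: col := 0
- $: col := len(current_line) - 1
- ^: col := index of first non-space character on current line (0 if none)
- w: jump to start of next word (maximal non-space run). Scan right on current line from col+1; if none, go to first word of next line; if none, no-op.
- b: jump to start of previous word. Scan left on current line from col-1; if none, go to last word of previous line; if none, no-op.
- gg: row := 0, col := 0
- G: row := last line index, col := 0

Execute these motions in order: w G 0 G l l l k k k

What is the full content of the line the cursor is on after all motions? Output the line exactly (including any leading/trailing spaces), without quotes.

After 1 (w): row=0 col=6 char='z'
After 2 (G): row=2 col=0 char='t'
After 3 (0): row=2 col=0 char='t'
After 4 (G): row=2 col=0 char='t'
After 5 (l): row=2 col=1 char='e'
After 6 (l): row=2 col=2 char='n'
After 7 (l): row=2 col=3 char='_'
After 8 (k): row=1 col=3 char='o'
After 9 (k): row=0 col=3 char='n'
After 10 (k): row=0 col=3 char='n'

Answer: cyan  zero  fish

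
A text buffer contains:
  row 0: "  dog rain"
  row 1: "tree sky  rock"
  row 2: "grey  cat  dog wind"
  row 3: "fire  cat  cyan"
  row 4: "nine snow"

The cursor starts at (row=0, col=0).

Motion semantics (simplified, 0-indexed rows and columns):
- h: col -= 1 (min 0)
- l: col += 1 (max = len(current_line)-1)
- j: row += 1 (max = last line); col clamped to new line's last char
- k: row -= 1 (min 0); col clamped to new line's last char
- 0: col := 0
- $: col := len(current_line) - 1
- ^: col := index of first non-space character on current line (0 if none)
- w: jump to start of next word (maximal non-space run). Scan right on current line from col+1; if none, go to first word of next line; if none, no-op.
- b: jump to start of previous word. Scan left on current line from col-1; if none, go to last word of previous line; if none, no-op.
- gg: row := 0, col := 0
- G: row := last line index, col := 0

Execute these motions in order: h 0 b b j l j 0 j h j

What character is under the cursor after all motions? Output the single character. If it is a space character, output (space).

After 1 (h): row=0 col=0 char='_'
After 2 (0): row=0 col=0 char='_'
After 3 (b): row=0 col=0 char='_'
After 4 (b): row=0 col=0 char='_'
After 5 (j): row=1 col=0 char='t'
After 6 (l): row=1 col=1 char='r'
After 7 (j): row=2 col=1 char='r'
After 8 (0): row=2 col=0 char='g'
After 9 (j): row=3 col=0 char='f'
After 10 (h): row=3 col=0 char='f'
After 11 (j): row=4 col=0 char='n'

Answer: n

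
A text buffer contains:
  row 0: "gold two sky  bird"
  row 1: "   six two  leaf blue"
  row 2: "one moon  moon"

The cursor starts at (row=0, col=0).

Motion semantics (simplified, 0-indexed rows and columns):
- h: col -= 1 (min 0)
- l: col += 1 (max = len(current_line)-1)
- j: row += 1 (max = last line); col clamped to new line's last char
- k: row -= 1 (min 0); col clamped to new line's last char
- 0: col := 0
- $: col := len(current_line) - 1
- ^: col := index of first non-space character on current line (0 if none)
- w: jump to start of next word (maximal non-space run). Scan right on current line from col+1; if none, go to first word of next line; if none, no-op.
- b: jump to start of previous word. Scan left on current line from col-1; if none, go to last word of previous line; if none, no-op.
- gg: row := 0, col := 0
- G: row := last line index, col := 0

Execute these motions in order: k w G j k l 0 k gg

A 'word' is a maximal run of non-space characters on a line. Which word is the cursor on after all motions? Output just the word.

After 1 (k): row=0 col=0 char='g'
After 2 (w): row=0 col=5 char='t'
After 3 (G): row=2 col=0 char='o'
After 4 (j): row=2 col=0 char='o'
After 5 (k): row=1 col=0 char='_'
After 6 (l): row=1 col=1 char='_'
After 7 (0): row=1 col=0 char='_'
After 8 (k): row=0 col=0 char='g'
After 9 (gg): row=0 col=0 char='g'

Answer: gold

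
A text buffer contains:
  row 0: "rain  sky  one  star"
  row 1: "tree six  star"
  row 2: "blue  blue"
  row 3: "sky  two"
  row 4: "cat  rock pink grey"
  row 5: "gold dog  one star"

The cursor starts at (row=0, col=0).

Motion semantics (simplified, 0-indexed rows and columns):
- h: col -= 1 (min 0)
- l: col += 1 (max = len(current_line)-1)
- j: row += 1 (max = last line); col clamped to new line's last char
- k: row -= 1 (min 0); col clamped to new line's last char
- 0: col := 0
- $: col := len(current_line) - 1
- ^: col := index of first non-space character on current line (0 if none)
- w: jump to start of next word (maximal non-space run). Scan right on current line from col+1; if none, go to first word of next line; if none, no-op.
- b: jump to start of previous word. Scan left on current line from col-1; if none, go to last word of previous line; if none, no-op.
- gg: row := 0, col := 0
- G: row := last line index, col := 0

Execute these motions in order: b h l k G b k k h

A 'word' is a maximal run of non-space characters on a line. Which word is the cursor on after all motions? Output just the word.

Answer: blue

Derivation:
After 1 (b): row=0 col=0 char='r'
After 2 (h): row=0 col=0 char='r'
After 3 (l): row=0 col=1 char='a'
After 4 (k): row=0 col=1 char='a'
After 5 (G): row=5 col=0 char='g'
After 6 (b): row=4 col=15 char='g'
After 7 (k): row=3 col=7 char='o'
After 8 (k): row=2 col=7 char='l'
After 9 (h): row=2 col=6 char='b'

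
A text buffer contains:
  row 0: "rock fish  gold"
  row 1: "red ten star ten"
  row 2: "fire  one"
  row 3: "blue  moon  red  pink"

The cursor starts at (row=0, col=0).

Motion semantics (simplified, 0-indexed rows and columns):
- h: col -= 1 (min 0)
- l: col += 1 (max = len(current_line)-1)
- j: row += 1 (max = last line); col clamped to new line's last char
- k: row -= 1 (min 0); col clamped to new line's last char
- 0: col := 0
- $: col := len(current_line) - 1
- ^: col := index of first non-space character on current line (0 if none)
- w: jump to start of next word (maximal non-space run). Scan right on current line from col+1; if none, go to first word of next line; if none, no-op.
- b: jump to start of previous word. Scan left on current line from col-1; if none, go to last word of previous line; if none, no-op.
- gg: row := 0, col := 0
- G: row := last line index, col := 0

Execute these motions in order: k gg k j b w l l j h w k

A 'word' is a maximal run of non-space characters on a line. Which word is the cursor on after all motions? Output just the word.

After 1 (k): row=0 col=0 char='r'
After 2 (gg): row=0 col=0 char='r'
After 3 (k): row=0 col=0 char='r'
After 4 (j): row=1 col=0 char='r'
After 5 (b): row=0 col=11 char='g'
After 6 (w): row=1 col=0 char='r'
After 7 (l): row=1 col=1 char='e'
After 8 (l): row=1 col=2 char='d'
After 9 (j): row=2 col=2 char='r'
After 10 (h): row=2 col=1 char='i'
After 11 (w): row=2 col=6 char='o'
After 12 (k): row=1 col=6 char='n'

Answer: ten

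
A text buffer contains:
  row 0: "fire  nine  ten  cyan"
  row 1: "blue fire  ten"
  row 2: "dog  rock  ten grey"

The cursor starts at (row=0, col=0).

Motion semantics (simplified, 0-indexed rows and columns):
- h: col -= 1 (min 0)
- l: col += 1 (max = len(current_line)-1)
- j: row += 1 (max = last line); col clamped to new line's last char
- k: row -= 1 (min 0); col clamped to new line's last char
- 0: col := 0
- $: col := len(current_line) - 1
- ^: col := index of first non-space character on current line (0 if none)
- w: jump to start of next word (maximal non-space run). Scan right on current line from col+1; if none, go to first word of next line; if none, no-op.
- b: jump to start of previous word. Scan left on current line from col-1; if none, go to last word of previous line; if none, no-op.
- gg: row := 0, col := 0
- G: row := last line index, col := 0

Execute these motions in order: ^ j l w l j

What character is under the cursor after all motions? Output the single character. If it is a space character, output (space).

After 1 (^): row=0 col=0 char='f'
After 2 (j): row=1 col=0 char='b'
After 3 (l): row=1 col=1 char='l'
After 4 (w): row=1 col=5 char='f'
After 5 (l): row=1 col=6 char='i'
After 6 (j): row=2 col=6 char='o'

Answer: o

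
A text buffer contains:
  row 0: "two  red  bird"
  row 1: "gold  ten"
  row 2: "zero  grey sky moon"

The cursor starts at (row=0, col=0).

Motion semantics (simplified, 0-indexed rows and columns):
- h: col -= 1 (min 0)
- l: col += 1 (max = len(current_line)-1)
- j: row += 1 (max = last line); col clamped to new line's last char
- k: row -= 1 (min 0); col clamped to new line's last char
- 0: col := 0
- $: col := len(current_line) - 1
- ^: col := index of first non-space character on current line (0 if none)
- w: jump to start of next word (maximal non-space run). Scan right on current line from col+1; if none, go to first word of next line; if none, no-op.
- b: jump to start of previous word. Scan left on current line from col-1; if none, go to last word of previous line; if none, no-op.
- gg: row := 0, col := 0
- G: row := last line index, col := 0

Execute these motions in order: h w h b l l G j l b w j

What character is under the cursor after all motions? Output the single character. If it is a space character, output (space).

After 1 (h): row=0 col=0 char='t'
After 2 (w): row=0 col=5 char='r'
After 3 (h): row=0 col=4 char='_'
After 4 (b): row=0 col=0 char='t'
After 5 (l): row=0 col=1 char='w'
After 6 (l): row=0 col=2 char='o'
After 7 (G): row=2 col=0 char='z'
After 8 (j): row=2 col=0 char='z'
After 9 (l): row=2 col=1 char='e'
After 10 (b): row=2 col=0 char='z'
After 11 (w): row=2 col=6 char='g'
After 12 (j): row=2 col=6 char='g'

Answer: g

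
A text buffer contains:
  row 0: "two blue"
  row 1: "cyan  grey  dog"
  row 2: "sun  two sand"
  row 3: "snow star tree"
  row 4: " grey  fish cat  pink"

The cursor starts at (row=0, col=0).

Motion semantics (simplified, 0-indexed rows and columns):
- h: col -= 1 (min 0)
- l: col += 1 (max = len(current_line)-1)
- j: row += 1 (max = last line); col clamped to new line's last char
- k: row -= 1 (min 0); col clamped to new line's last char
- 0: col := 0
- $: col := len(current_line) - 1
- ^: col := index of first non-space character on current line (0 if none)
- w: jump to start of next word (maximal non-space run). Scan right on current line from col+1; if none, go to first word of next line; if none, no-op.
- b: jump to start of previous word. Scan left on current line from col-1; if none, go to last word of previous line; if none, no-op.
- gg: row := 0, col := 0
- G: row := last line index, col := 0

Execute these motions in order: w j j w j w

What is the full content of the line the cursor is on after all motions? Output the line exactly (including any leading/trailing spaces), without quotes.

Answer: snow star tree

Derivation:
After 1 (w): row=0 col=4 char='b'
After 2 (j): row=1 col=4 char='_'
After 3 (j): row=2 col=4 char='_'
After 4 (w): row=2 col=5 char='t'
After 5 (j): row=3 col=5 char='s'
After 6 (w): row=3 col=10 char='t'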